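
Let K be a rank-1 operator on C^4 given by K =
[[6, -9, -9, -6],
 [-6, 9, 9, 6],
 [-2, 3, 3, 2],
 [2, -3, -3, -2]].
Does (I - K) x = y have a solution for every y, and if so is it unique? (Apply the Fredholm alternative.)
(I - K) is invertible (det(I - K) = -15 ≠ 0), so for every y in C^4 the equation (I - K) x = y has a unique solution.

K has rank 1, so it is an outer product K = u v^T: every row of K is a multiple of one row vector. Reading off the entries, u = (3, -3, -1, 1) and v = (2, -3, -3, -2) (row i of K equals u_i·v^T). A rank-one matrix u v^T satisfies K u = u (v·u) and kills the (3)-dimensional subspace v^⊥, so its characteristic polynomial is lambda^3 (lambda - v·u) with v·u = tr K = 16. Hence the eigenvalues of I - K are 1 (multiplicity 3) and 1 - (16) = -15, so det(I - K) = -15. (Direct check: I - K =
[[-5, 9, 9, 6],
 [6, -8, -9, -6],
 [2, -3, -2, -2],
 [-2, 3, 3, 3]]
has determinant -15.) The finite-dimensional Fredholm alternative says: either (I - K) is invertible, or ker(I - K) ≠ {0} and then range(I - K) = ker((I - K)^*)^⊥, with dim ker(I - K) = dim ker((I - K)^*). Since det(I - K) ≠ 0, 1 is not an eigenvalue of K and ker(I - K) = {0}, so we are in the first case: for every y there is a unique x = (I - K)^(-1) y. Explicitly, by the Sherman–Morrison formula, (I - u v^T)^(-1) = I + u v^T/(1 - v·u), i.e. (I - K)^(-1) = I + K/(-15).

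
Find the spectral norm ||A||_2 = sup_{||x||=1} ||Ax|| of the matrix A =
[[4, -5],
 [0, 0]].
||A||_2 = sqrt(41) ≈ 6.4031 (= sqrt(largest eigenvalue of A^T A))

||A||_2 = sigma_max(A) = sqrt(lambda_max(A^T A)). Form the symmetric matrix M = A^T A =
[[16, -20],
 [-20, 25]].
Its characteristic polynomial (trace, determinant of M give the coefficients) is
  p(λ) = det(λ I - M) = λ^2 - 41λ.
For λ^2 - 41λ the discriminant is 1681. It is a perfect square (41^2), so the roots are rational: λ = (41 ± 41)/2 = 41, 0.
So the eigenvalues of A^T A are ≈ 0, 41 (all ≥ 0, as they must be for A^T A). The largest is λ_max = 41, hence ||A||_2 = sqrt(λ_max) = sqrt(41) ≈ 6.4031.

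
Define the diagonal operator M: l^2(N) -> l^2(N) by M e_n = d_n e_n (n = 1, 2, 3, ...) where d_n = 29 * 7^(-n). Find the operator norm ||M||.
||M|| = 29/7 (attained at n = 1)

For M diagonal, ||M|| = sup_n |d_n|. The sequence d_n = 29 * 7^(-n) is positive and strictly decreasing (ratio 7^(-1) < 1), so the supremum is d_1 = 29/7. Hence ||M|| = 29/7.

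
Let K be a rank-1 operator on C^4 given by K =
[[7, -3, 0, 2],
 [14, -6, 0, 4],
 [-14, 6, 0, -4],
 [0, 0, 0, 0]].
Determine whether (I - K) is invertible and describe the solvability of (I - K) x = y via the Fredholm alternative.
(I - K) is singular (det(I - K) = 0, i.e. 1 ∈ sigma(K)). (I - K) x = y is solvable iff y ⊥ ker((I - K)^*) = span{(7, -3, 0, 2)}, i.e. iff 7y_1 - 3y_2 + 2y_4 = 0. When solvable, the solutions are x = y + c·(1, 2, -2, 0), c arbitrary (ker(I - K) = span{(1, 2, -2, 0)}, dimension 1).

K has rank 1, so it is an outer product K = u v^T: every row of K is a multiple of one row vector. Reading off the entries, u = (1, 2, -2, 0) and v = (7, -3, 0, 2) (row i of K equals u_i·v^T). A rank-one matrix u v^T satisfies K u = u (v·u) and kills the (3)-dimensional subspace v^⊥, so its characteristic polynomial is lambda^3 (lambda - v·u) with v·u = tr K = 1. Hence the eigenvalues of I - K are 1 (multiplicity 3) and 1 - (1) = 0, so det(I - K) = 0. (Direct check: I - K =
[[-6, 3, 0, -2],
 [-14, 7, 0, -4],
 [14, -6, 1, 4],
 [0, 0, 0, 1]]
has determinant 0.) So 1 is an eigenvalue of K and (I - K) is not invertible. The finite-dimensional Fredholm alternative says: either (I - K) is invertible, or ker(I - K) ≠ {0} and then range(I - K) = ker((I - K)^*)^⊥, with dim ker(I - K) = dim ker((I - K)^*). We are in the second case, so we need both kernels. Kernel of I - K: (I - K) u = u - u (v·u) = u - u = 0, so ker(I - K) = span{u} = span{(1, 2, -2, 0)} (it is exactly 1-dimensional because rank(I - K) = 3). Kernel of the adjoint: K is real, so (I - K)^* = I - K^T = I - v u^T, and (I - v u^T) v = v - v (u·v) = 0; hence ker((I - K)^*) = span{v} = span{(7, -3, 0, 2)}. Therefore (I - K) x = y is solvable iff <y, v> = 0, i.e. iff 7y_1 - 3y_2 + 2y_4 = 0. When this holds, K y = u (v·y) = 0, so (I - K) y = y and x = y is a particular solution; the full solution set is the line x = y + c·u = y + c·(1, 2, -2, 0), c ∈ C.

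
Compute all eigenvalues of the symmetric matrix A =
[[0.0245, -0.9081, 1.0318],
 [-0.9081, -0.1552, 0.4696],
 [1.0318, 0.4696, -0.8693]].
sigma(A) ≈ {-2, 0, 1}

A is real symmetric, so its spectrum consists of real eigenvalues. Expanding the characteristic polynomial of the displayed matrix gives
  det(λ I - A) = p(λ) = λ^3 + (1)λ^2 + (-2)λ + (0).
Solving p(λ) = 0 yields eigenvalues ≈ -2, 0, 1. (A is shown rounded to 4 decimals, so these recover the underlying integer eigenvalues to within that precision.)
Verification: the trace of A = -1 equals the sum of eigenvalues -1, and det(A) ≈ -0.0000 matches the eigenvalue product 0.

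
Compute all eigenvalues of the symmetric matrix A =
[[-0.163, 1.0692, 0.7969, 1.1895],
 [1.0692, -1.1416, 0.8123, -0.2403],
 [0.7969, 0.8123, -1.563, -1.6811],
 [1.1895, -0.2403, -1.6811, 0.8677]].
sigma(A) ≈ {-3, -2, 1, 2}

A is real symmetric, so its spectrum consists of real eigenvalues. Expanding the characteristic polynomial of the displayed matrix gives
  det(λ I - A) = p(λ) = λ^4 + (2)λ^3 + (-7)λ^2 + (-8)λ + (12).
Solving p(λ) = 0 yields eigenvalues ≈ -3, -2, 1, 2. (A is shown rounded to 4 decimals, so these recover the underlying integer eigenvalues to within that precision.)
Verification: the trace of A = -2 equals the sum of eigenvalues -2, and det(A) ≈ 11.9992 matches the eigenvalue product 12.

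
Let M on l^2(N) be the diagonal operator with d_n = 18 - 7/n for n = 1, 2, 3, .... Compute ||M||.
||M|| = 18

For a diagonal operator on l^2 with entries d_n, ||M|| = sup_n |d_n|. Here d_1 = 11, d_2 = 29/2, ..., and d_n = 18 - 7/n increases monotonically toward 18. All terms lie in [11, 18), so |d_n| = d_n and the supremum is the limit 18, which is not attained by any individual d_n. Hence ||M|| = 18.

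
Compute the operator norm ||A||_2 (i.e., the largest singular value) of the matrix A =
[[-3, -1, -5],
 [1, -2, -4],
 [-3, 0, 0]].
||A||_2 ≈ 7.0056 (= sqrt(largest eigenvalue of A^T A))

||A||_2 = sigma_max(A) = sqrt(lambda_max(A^T A)). Form the symmetric matrix M = A^T A =
[[19, 1, 11],
 [1, 5, 13],
 [11, 13, 41]].
Its characteristic polynomial (trace, sum of principal 2x2 minors, determinant of M give the coefficients) is
  p(λ) = det(λ I - M) = λ^3 - 65λ^2 + 788λ - 324.
No integer candidate from the rational root theorem (±divisors of 324) is a root, so the roots are irrational. The cubic discriminant is Δ = 606239600 > 0, so there are three distinct real roots. p(0) = -324 and p(1) = 400 have opposite signs, so a root lies in (0, 1); Newton's method refines it to λ ≈ 0.426. p(15) = 246 and p(16) = -260 have opposite signs, so a root lies in (15, 16); Newton's method refines it to λ ≈ 15.4953. p(49) = -128 and p(50) = 1576 have opposite signs, so a root lies in (49, 50); Newton's method refines it to λ ≈ 49.0787. Check (Vieta): the three roots sum to 65, matching tr M = 65.
So the eigenvalues of A^T A are ≈ 0.426, 15.4953, 49.0787 (all ≥ 0, as they must be for A^T A). The largest is λ_max ≈ 49.0787, hence ||A||_2 = sqrt(λ_max) ≈ 7.0056.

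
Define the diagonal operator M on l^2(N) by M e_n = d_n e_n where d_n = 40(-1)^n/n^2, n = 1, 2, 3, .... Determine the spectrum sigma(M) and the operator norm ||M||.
sigma(M) = {40(-1)^n/n^2 : n ≥ 1} ∪ {0}; ||M|| = 40

A bounded diagonal operator on l^2 with diagonal entries d_n has spectrum equal to the closure of {d_n : n ≥ 1}: every d_n is an eigenvalue (with eigenvector e_n), so {d_n} ⊂ sigma(M); the spectrum is closed, so its closure is too; and for lambda not in the closure, (M - lambda I) has bounded inverse (the diagonal entries 1/(d_n - lambda) are bounded). For our sequence d_n = 40(-1)^n/n^2, n = 1, 2, 3, ...:
  - {d_n} = {40(-1)^n/n^2 : n ≥ 1}; the only limit point is 0
  - closure = {40(-1)^n/n^2 : n ≥ 1} ∪ {0}
For the norm: a diagonal operator has ||M|| = sup_n |d_n|. Here |d_n| = 40/n^2 is decreasing, so sup_n |d_n| = |d_1| = 40. So ||M|| = 40.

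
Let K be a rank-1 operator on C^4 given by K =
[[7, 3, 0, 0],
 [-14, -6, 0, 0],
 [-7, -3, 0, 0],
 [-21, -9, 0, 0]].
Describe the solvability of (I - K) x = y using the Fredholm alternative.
(I - K) is singular (det(I - K) = 0, i.e. 1 ∈ sigma(K)). (I - K) x = y is solvable iff y ⊥ ker((I - K)^*) = span{(7, 3, 0, 0)}, i.e. iff 7y_1 + 3y_2 = 0. When solvable, the solutions are x = y + c·(1, -2, -1, -3), c arbitrary (ker(I - K) = span{(1, -2, -1, -3)}, dimension 1).

K has rank 1, so it is an outer product K = u v^T: every row of K is a multiple of one row vector. Reading off the entries, u = (1, -2, -1, -3) and v = (7, 3, 0, 0) (row i of K equals u_i·v^T). A rank-one matrix u v^T satisfies K u = u (v·u) and kills the (3)-dimensional subspace v^⊥, so its characteristic polynomial is lambda^3 (lambda - v·u) with v·u = tr K = 1. Hence the eigenvalues of I - K are 1 (multiplicity 3) and 1 - (1) = 0, so det(I - K) = 0. (Direct check: I - K =
[[-6, -3, 0, 0],
 [14, 7, 0, 0],
 [7, 3, 1, 0],
 [21, 9, 0, 1]]
has determinant 0.) So 1 is an eigenvalue of K and (I - K) is not invertible. The finite-dimensional Fredholm alternative says: either (I - K) is invertible, or ker(I - K) ≠ {0} and then range(I - K) = ker((I - K)^*)^⊥, with dim ker(I - K) = dim ker((I - K)^*). We are in the second case, so we need both kernels. Kernel of I - K: (I - K) u = u - u (v·u) = u - u = 0, so ker(I - K) = span{u} = span{(1, -2, -1, -3)} (it is exactly 1-dimensional because rank(I - K) = 3). Kernel of the adjoint: K is real, so (I - K)^* = I - K^T = I - v u^T, and (I - v u^T) v = v - v (u·v) = 0; hence ker((I - K)^*) = span{v} = span{(7, 3, 0, 0)}. Therefore (I - K) x = y is solvable iff <y, v> = 0, i.e. iff 7y_1 + 3y_2 = 0. When this holds, K y = u (v·y) = 0, so (I - K) y = y and x = y is a particular solution; the full solution set is the line x = y + c·u = y + c·(1, -2, -1, -3), c ∈ C.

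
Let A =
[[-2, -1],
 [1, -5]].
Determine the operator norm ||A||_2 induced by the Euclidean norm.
||A||_2 = sqrt((31 + sqrt(477))/2) ≈ 5.1401 (= sqrt(largest eigenvalue of A^T A))

||A||_2 = sigma_max(A) = sqrt(lambda_max(A^T A)). Form the symmetric matrix M = A^T A =
[[5, -3],
 [-3, 26]].
Its characteristic polynomial (trace, determinant of M give the coefficients) is
  p(λ) = det(λ I - M) = λ^2 - 31λ + 121.
For λ^2 - 31λ + 121 the discriminant is 477. It is nonnegative but not a perfect square, so the roots are real and irrational: λ = (31 ± sqrt(477))/2 ≈ 26.4202, 4.5798.
So the eigenvalues of A^T A are ≈ 4.5798, 26.4202 (all ≥ 0, as they must be for A^T A). The largest is λ_max = (31 + sqrt(477))/2 ≈ 26.4202, hence ||A||_2 = sqrt(λ_max) = sqrt((31 + sqrt(477))/2) ≈ 5.1401.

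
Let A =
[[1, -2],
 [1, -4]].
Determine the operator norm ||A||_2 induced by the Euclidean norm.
||A||_2 = sqrt((22 + sqrt(468))/2) ≈ 4.6708 (= sqrt(largest eigenvalue of A^T A))

||A||_2 = sigma_max(A) = sqrt(lambda_max(A^T A)). Form the symmetric matrix M = A^T A =
[[2, -6],
 [-6, 20]].
Its characteristic polynomial (trace, determinant of M give the coefficients) is
  p(λ) = det(λ I - M) = λ^2 - 22λ + 4.
For λ^2 - 22λ + 4 the discriminant is 468. It is nonnegative but not a perfect square, so the roots are real and irrational: λ = (22 ± sqrt(468))/2 ≈ 21.8167, 0.1833.
So the eigenvalues of A^T A are ≈ 0.1833, 21.8167 (all ≥ 0, as they must be for A^T A). The largest is λ_max = (22 + sqrt(468))/2 ≈ 21.8167, hence ||A||_2 = sqrt(λ_max) = sqrt((22 + sqrt(468))/2) ≈ 4.6708.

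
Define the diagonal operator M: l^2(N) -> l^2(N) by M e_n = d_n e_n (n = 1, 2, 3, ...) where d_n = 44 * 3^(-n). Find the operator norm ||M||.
||M|| = 44/3 (attained at n = 1)

For M diagonal, ||M|| = sup_n |d_n|. The sequence d_n = 44 * 3^(-n) is positive and strictly decreasing (ratio 3^(-1) < 1), so the supremum is d_1 = 44/3. Hence ||M|| = 44/3.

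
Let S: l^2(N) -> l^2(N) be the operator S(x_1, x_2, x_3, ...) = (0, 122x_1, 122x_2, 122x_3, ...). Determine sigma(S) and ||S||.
sigma(S) = closed disk {z in C : |z| ≤ 122}; ||S|| = 122

Note S = 122·U where U is the unit right shift (U x)_k = x_{k-1} (with x_0 := 0); so ||S|| = 122||U|| and sigma(S) = 122·sigma(U). ||S x||^2 = sum_{k≥1} |122x_k|^2 = 14884||x||^2, so ||S|| = 122 and sigma(S) ⊂ {|z| ≤ 122}. For any |lambda| < 122, the equation (S - lambda I) x = 0 forces x_1 = 0, then 122x_k = lambda x_{k+1} ⇒ x = 0, so S has no eigenvalues. But (S - lambda I) is not surjective for |lambda| < 122: solving (S - lambda I) x = e_1 would require x_n proportional to (lambda/122)^(-n), which is not in l^2. So every |lambda| < 122 lies in the residual spectrum. The boundary |lambda| = 122 is in the approximate point spectrum (the spectrum is closed). Hence sigma(S) is the closed disk of radius 122.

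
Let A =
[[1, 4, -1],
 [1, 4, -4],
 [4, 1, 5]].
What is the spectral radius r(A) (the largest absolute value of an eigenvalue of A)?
r(A) ≈ 6.6493

The eigenvalues of A are the roots of its characteristic polynomial. With M = A (coefficients from the trace, the sum of principal 2x2 minors, and det A):
  p(λ) = det(λ I - M) = λ^3 - 10λ^2 + 33λ + 45.
No integer candidate from the rational root theorem (±divisors of 45) is a root, so the roots are irrational. The cubic discriminant is Δ = -176823 < 0, so there is one real root and a complex-conjugate pair. p(-2) = -69 and p(-1) = 1 have opposite signs, so a root lies in (-2, -1); Newton's method refines it to λ ≈ -1.0178. Dividing out (λ - (-1.0178)) leaves approximately λ^2 - 11.0178λ + 44.2137. For λ^2 - 11.0178λ + 44.2137 the discriminant is -55.4633. It is negative, so the remaining roots are the complex-conjugate pair λ ≈ 5.5089 ± 3.7237i. Their product equals the constant term, so |λ|^2 ≈ 44.2137 and |λ| ≈ 6.6493.
Thus the eigenvalues (to 4 decimals) are -1.0178 (modulus 1.0178); 5.5089 ± 3.7237i (modulus 6.6493). The spectral radius is the largest modulus: r(A) ≈ 6.6493. (Cross-check: r(A) ≤ ||A||_2 ≈ 7.3549; equality holds whenever A is normal, though it can also hold for some non-normal A.)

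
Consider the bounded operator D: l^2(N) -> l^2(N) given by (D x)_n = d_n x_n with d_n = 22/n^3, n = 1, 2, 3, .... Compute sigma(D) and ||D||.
sigma(D) = {22/n^3 : n ≥ 1} ∪ {0}; ||D|| = 22

A bounded diagonal operator on l^2 with diagonal entries d_n has spectrum equal to the closure of {d_n : n ≥ 1}: every d_n is an eigenvalue (with eigenvector e_n), so {d_n} ⊂ sigma(D); the spectrum is closed, so its closure is too; and for lambda not in the closure, (D - lambda I) has bounded inverse (the diagonal entries 1/(d_n - lambda) are bounded). For our sequence d_n = 22/n^3, n = 1, 2, 3, ...:
  - {d_n} = {22/n^3 : n ≥ 1}; the only limit point is 0
  - closure = {22/n^3 : n ≥ 1} ∪ {0}
For the norm: a diagonal operator has ||D|| = sup_n |d_n|. Here d_n = 22/n^3 is positive and decreasing, so sup_n |d_n| = d_1 = 22. So ||D|| = 22.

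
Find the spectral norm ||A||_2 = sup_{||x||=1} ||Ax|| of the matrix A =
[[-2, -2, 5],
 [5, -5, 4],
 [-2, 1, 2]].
||A||_2 ≈ 8.6863 (= sqrt(largest eigenvalue of A^T A))

||A||_2 = sigma_max(A) = sqrt(lambda_max(A^T A)). Form the symmetric matrix M = A^T A =
[[33, -23, 6],
 [-23, 30, -28],
 [6, -28, 45]].
Its characteristic polynomial (trace, sum of principal 2x2 minors, determinant of M give the coefficients) is
  p(λ) = det(λ I - M) = λ^3 - 108λ^2 + 2476λ - 1521.
No integer candidate from the rational root theorem (±divisors of 1521) is a root, so the roots are irrational. The cubic discriminant is Δ = 10384359269 > 0, so there are three distinct real roots. p(0) = -1521 and p(1) = 848 have opposite signs, so a root lies in (0, 1); Newton's method refines it to λ ≈ 0.6316. p(31) = 1238 and p(32) = -113 have opposite signs, so a root lies in (31, 32); Newton's method refines it to λ ≈ 31.9171. p(75) = -1446 and p(76) = 1823 have opposite signs, so a root lies in (75, 76); Newton's method refines it to λ ≈ 75.4513. Check (Vieta): the three roots sum to 108, matching tr M = 108.
So the eigenvalues of A^T A are ≈ 0.6316, 31.9171, 75.4513 (all ≥ 0, as they must be for A^T A). The largest is λ_max ≈ 75.4513, hence ||A||_2 = sqrt(λ_max) ≈ 8.6863.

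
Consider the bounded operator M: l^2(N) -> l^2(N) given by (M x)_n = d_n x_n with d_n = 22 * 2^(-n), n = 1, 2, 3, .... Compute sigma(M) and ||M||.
sigma(M) = {22 * 2^(-n) : n ≥ 1} ∪ {0}; ||M|| = 11

A bounded diagonal operator on l^2 with diagonal entries d_n has spectrum equal to the closure of {d_n : n ≥ 1}: every d_n is an eigenvalue (with eigenvector e_n), so {d_n} ⊂ sigma(M); the spectrum is closed, so its closure is too; and for lambda not in the closure, (M - lambda I) has bounded inverse (the diagonal entries 1/(d_n - lambda) are bounded). For our sequence d_n = 22 * 2^(-n), n = 1, 2, 3, ...:
  - {d_n} = {22 * 2^(-n) : n ≥ 1}; the only limit point is 0
  - closure = {22 * 2^(-n) : n ≥ 1} ∪ {0}
For the norm: a diagonal operator has ||M|| = sup_n |d_n|. Here d_n = 22 * 2^(-n) is positive and decreasing, so sup_n |d_n| = d_1 = 22/2 = 11. So ||M|| = 11.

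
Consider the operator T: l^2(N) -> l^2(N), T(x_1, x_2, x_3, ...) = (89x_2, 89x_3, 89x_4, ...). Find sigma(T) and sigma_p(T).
sigma(T) = closed disk {z in C : |z| ≤ 89}; sigma_p(T) = open disk {z in C : |z| < 89}

Note T = 89·V where V is the unit left shift (V x)_k = x_{k+1}; so sigma(T) = 89·sigma(V) and ||T|| = 89||V||. ||T x||^2 = 7921sum_{k≥2} |x_k|^2 ≤ 7921||x||^2, with equality on {x : x_1 = 0}, so ||T|| = 89. For any lambda with |lambda| < 89, set r = lambda/89 (|r| < 1); the vector x = (1, r, r^2, ...) is in l^2 and satisfies T x = 89(r, r^2, ...) = lambda x, so lambda is an eigenvalue. On the boundary |lambda| = 89 the geometric series diverges, so no l^2 eigenvector exists, but these lambda lie in the approximate point spectrum. Hence sigma(T) is the closed disk of radius 89 and sigma_p(T) is the open disk.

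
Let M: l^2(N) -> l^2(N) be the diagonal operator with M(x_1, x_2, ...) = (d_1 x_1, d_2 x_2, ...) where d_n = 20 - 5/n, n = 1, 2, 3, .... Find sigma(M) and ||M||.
sigma(M) = {20 - 5/n : n ≥ 1} ∪ {20}; ||M|| = 20

A bounded diagonal operator on l^2 with diagonal entries d_n has spectrum equal to the closure of {d_n : n ≥ 1}: every d_n is an eigenvalue (with eigenvector e_n), so {d_n} ⊂ sigma(M); the spectrum is closed, so its closure is too; and for lambda not in the closure, (M - lambda I) has bounded inverse (the diagonal entries 1/(d_n - lambda) are bounded). For our sequence d_n = 20 - 5/n, n = 1, 2, 3, ...:
  - {d_n} = {20 - 5/n : n ≥ 1}; the only limit point is 20
  - closure = {20 - 5/n : n ≥ 1} ∪ {20}
For the norm: a diagonal operator has ||M|| = sup_n |d_n|. Here d_n = 20 - 5/n increases monotonically from d_1 = 15 toward 20, with all terms in [15, 20); so sup_n |d_n| = 20 (the supremum is the limit, not attained). So ||M|| = 20.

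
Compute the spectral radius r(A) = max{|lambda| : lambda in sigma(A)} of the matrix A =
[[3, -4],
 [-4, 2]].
r(A) = (5 + sqrt(65))/2 ≈ 6.5311

The eigenvalues of A are the roots of its characteristic polynomial. With M = A (coefficients from the trace and determinant):
  p(λ) = det(λ I - M) = λ^2 - 5λ - 10.
For λ^2 - 5λ - 10 the discriminant is 65. It is nonnegative but not a perfect square, so the roots are real and irrational: λ = (5 ± sqrt(65))/2 ≈ 6.5311, -1.5311.
Thus the eigenvalues (to 4 decimals) are 6.5311 (modulus 6.5311); -1.5311 (modulus 1.5311). The spectral radius is the largest modulus: r(A) = (5 + sqrt(65))/2 ≈ 6.5311. (Cross-check: r(A) ≤ ||A||_2 ≈ 6.5311; equality holds whenever A is normal, though it can also hold for some non-normal A.)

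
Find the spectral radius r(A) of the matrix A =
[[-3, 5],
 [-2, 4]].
r(A) = 2

The eigenvalues of A are the roots of its characteristic polynomial. With M = A (coefficients from the trace and determinant):
  p(λ) = det(λ I - M) = λ^2 - λ - 2.
For λ^2 - λ - 2 the discriminant is 9. It is a perfect square (3^2), so the roots are rational: λ = (1 ± 3)/2 = 2, -1.
Thus the eigenvalues (to 4 decimals) are 2 (modulus 2); -1 (modulus 1). The spectral radius is the largest modulus: r(A) = 2. (Cross-check: r(A) ≤ ||A||_2 ≈ 7.3434; equality holds whenever A is normal, though it can also hold for some non-normal A.)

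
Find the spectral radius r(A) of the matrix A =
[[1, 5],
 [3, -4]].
r(A) = (3 + sqrt(85))/2 ≈ 6.1098

The eigenvalues of A are the roots of its characteristic polynomial. With M = A (coefficients from the trace and determinant):
  p(λ) = det(λ I - M) = λ^2 + 3λ - 19.
For λ^2 + 3λ - 19 the discriminant is 85. It is nonnegative but not a perfect square, so the roots are real and irrational: λ = (-3 ± sqrt(85))/2 ≈ 3.1098, -6.1098.
Thus the eigenvalues (to 4 decimals) are 3.1098 (modulus 3.1098); -6.1098 (modulus 6.1098). The spectral radius is the largest modulus: r(A) = (3 + sqrt(85))/2 ≈ 6.1098. (Cross-check: r(A) ≤ ||A||_2 ≈ 6.5198; equality holds whenever A is normal, though it can also hold for some non-normal A.)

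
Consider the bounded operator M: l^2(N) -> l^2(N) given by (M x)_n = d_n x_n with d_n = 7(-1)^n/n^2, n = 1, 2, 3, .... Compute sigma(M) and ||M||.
sigma(M) = {7(-1)^n/n^2 : n ≥ 1} ∪ {0}; ||M|| = 7

A bounded diagonal operator on l^2 with diagonal entries d_n has spectrum equal to the closure of {d_n : n ≥ 1}: every d_n is an eigenvalue (with eigenvector e_n), so {d_n} ⊂ sigma(M); the spectrum is closed, so its closure is too; and for lambda not in the closure, (M - lambda I) has bounded inverse (the diagonal entries 1/(d_n - lambda) are bounded). For our sequence d_n = 7(-1)^n/n^2, n = 1, 2, 3, ...:
  - {d_n} = {7(-1)^n/n^2 : n ≥ 1}; the only limit point is 0
  - closure = {7(-1)^n/n^2 : n ≥ 1} ∪ {0}
For the norm: a diagonal operator has ||M|| = sup_n |d_n|. Here |d_n| = 7/n^2 is decreasing, so sup_n |d_n| = |d_1| = 7. So ||M|| = 7.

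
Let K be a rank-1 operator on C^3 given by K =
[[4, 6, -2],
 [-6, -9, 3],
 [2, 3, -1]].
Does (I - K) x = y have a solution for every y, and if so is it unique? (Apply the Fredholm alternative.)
(I - K) is invertible (det(I - K) = 7 ≠ 0), so for every y in C^3 the equation (I - K) x = y has a unique solution.

K has rank 1, so it is an outer product K = u v^T: every row of K is a multiple of one row vector. Reading off the entries, u = (-2, 3, -1) and v = (-2, -3, 1) (row i of K equals u_i·v^T). A rank-one matrix u v^T satisfies K u = u (v·u) and kills the (2)-dimensional subspace v^⊥, so its characteristic polynomial is lambda^2 (lambda - v·u) with v·u = tr K = -6. Hence the eigenvalues of I - K are 1 (multiplicity 2) and 1 - (-6) = 7, so det(I - K) = 7. (Direct check: I - K =
[[-3, -6, 2],
 [6, 10, -3],
 [-2, -3, 2]]
has determinant 7.) The finite-dimensional Fredholm alternative says: either (I - K) is invertible, or ker(I - K) ≠ {0} and then range(I - K) = ker((I - K)^*)^⊥, with dim ker(I - K) = dim ker((I - K)^*). Since det(I - K) ≠ 0, 1 is not an eigenvalue of K and ker(I - K) = {0}, so we are in the first case: for every y there is a unique x = (I - K)^(-1) y. Explicitly, by the Sherman–Morrison formula, (I - u v^T)^(-1) = I + u v^T/(1 - v·u), i.e. (I - K)^(-1) = I + K/(7).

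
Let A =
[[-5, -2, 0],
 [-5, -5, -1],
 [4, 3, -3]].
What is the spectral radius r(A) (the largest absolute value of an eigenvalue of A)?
r(A) = (11 + sqrt(17))/2 ≈ 7.5616

The eigenvalues of A are the roots of its characteristic polynomial. With M = A (coefficients from the trace, the sum of principal 2x2 minors, and det A):
  p(λ) = det(λ I - M) = λ^3 + 13λ^2 + 48λ + 52.
By the rational root theorem any rational root is an integer divisor of 52. Testing λ = -2: p(-2) = -8 + 52 - 96 + 52 = 0, so λ = -2 is a root. Dividing out (λ + 2) leaves p(λ) = (λ + 2)(λ^2 + 11λ + 26). For λ^2 + 11λ + 26 the discriminant is 17. It is nonnegative but not a perfect square, so the roots are real and irrational: λ = (-11 ± sqrt(17))/2 ≈ -3.4384, -7.5616.
Thus the eigenvalues (to 4 decimals) are -3.4384 (modulus 3.4384); -7.5616 (modulus 7.5616); -2 (modulus 2). The spectral radius is the largest modulus: r(A) = (11 + sqrt(17))/2 ≈ 7.5616. (Cross-check: r(A) ≤ ||A||_2 ≈ 10.0866; equality holds whenever A is normal, though it can also hold for some non-normal A.)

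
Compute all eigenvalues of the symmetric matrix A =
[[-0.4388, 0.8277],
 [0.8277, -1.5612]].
sigma(A) ≈ {-2, 0}

A is real symmetric, so its spectrum consists of real eigenvalues. Expanding the characteristic polynomial of the displayed matrix gives
  det(λ I - A) = p(λ) = λ^2 + (2)λ + (0).
Solving p(λ) = 0 yields eigenvalues ≈ -2, 0. (A is shown rounded to 4 decimals, so these recover the underlying integer eigenvalues to within that precision.)
Verification: the trace of A = -2 equals the sum of eigenvalues -2, and det(A) ≈ -0.0000 matches the eigenvalue product 0.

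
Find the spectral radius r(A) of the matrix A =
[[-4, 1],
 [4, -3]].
r(A) = (7 + sqrt(17))/2 ≈ 5.5616

The eigenvalues of A are the roots of its characteristic polynomial. With M = A (coefficients from the trace and determinant):
  p(λ) = det(λ I - M) = λ^2 + 7λ + 8.
For λ^2 + 7λ + 8 the discriminant is 17. It is nonnegative but not a perfect square, so the roots are real and irrational: λ = (-7 ± sqrt(17))/2 ≈ -1.4384, -5.5616.
Thus the eigenvalues (to 4 decimals) are -1.4384 (modulus 1.4384); -5.5616 (modulus 5.5616). The spectral radius is the largest modulus: r(A) = (7 + sqrt(17))/2 ≈ 5.5616. (Cross-check: r(A) ≤ ||A||_2 ≈ 6.3574; equality holds whenever A is normal, though it can also hold for some non-normal A.)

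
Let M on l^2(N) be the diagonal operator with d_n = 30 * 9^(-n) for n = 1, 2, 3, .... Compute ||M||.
||M|| = 10/3 (attained at n = 1)

For M diagonal, ||M|| = sup_n |d_n|. The sequence d_n = 30 * 9^(-n) is positive and strictly decreasing (ratio 9^(-1) < 1), so the supremum is d_1 = 30/9 = 10/3. Hence ||M|| = 10/3.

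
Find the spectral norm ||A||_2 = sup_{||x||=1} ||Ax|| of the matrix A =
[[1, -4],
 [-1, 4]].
||A||_2 = sqrt(34) ≈ 5.831 (= sqrt(largest eigenvalue of A^T A))

||A||_2 = sigma_max(A) = sqrt(lambda_max(A^T A)). Form the symmetric matrix M = A^T A =
[[2, -8],
 [-8, 32]].
Its characteristic polynomial (trace, determinant of M give the coefficients) is
  p(λ) = det(λ I - M) = λ^2 - 34λ.
For λ^2 - 34λ the discriminant is 1156. It is a perfect square (34^2), so the roots are rational: λ = (34 ± 34)/2 = 34, 0.
So the eigenvalues of A^T A are ≈ 0, 34 (all ≥ 0, as they must be for A^T A). The largest is λ_max = 34, hence ||A||_2 = sqrt(λ_max) = sqrt(34) ≈ 5.831.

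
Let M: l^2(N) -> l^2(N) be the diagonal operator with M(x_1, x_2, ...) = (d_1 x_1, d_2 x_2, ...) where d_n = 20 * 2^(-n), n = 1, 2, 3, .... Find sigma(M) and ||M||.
sigma(M) = {20 * 2^(-n) : n ≥ 1} ∪ {0}; ||M|| = 10

A bounded diagonal operator on l^2 with diagonal entries d_n has spectrum equal to the closure of {d_n : n ≥ 1}: every d_n is an eigenvalue (with eigenvector e_n), so {d_n} ⊂ sigma(M); the spectrum is closed, so its closure is too; and for lambda not in the closure, (M - lambda I) has bounded inverse (the diagonal entries 1/(d_n - lambda) are bounded). For our sequence d_n = 20 * 2^(-n), n = 1, 2, 3, ...:
  - {d_n} = {20 * 2^(-n) : n ≥ 1}; the only limit point is 0
  - closure = {20 * 2^(-n) : n ≥ 1} ∪ {0}
For the norm: a diagonal operator has ||M|| = sup_n |d_n|. Here d_n = 20 * 2^(-n) is positive and decreasing, so sup_n |d_n| = d_1 = 20/2 = 10. So ||M|| = 10.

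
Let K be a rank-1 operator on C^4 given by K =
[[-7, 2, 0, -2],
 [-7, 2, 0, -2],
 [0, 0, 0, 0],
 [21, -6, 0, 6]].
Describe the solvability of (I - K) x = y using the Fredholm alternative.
(I - K) is singular (det(I - K) = 0, i.e. 1 ∈ sigma(K)). (I - K) x = y is solvable iff y ⊥ ker((I - K)^*) = span{(-7, 2, 0, -2)}, i.e. iff -7y_1 + 2y_2 - 2y_4 = 0. When solvable, the solutions are x = y + c·(1, 1, 0, -3), c arbitrary (ker(I - K) = span{(1, 1, 0, -3)}, dimension 1).

K has rank 1, so it is an outer product K = u v^T: every row of K is a multiple of one row vector. Reading off the entries, u = (1, 1, 0, -3) and v = (-7, 2, 0, -2) (row i of K equals u_i·v^T). A rank-one matrix u v^T satisfies K u = u (v·u) and kills the (3)-dimensional subspace v^⊥, so its characteristic polynomial is lambda^3 (lambda - v·u) with v·u = tr K = 1. Hence the eigenvalues of I - K are 1 (multiplicity 3) and 1 - (1) = 0, so det(I - K) = 0. (Direct check: I - K =
[[8, -2, 0, 2],
 [7, -1, 0, 2],
 [0, 0, 1, 0],
 [-21, 6, 0, -5]]
has determinant 0.) So 1 is an eigenvalue of K and (I - K) is not invertible. The finite-dimensional Fredholm alternative says: either (I - K) is invertible, or ker(I - K) ≠ {0} and then range(I - K) = ker((I - K)^*)^⊥, with dim ker(I - K) = dim ker((I - K)^*). We are in the second case, so we need both kernels. Kernel of I - K: (I - K) u = u - u (v·u) = u - u = 0, so ker(I - K) = span{u} = span{(1, 1, 0, -3)} (it is exactly 1-dimensional because rank(I - K) = 3). Kernel of the adjoint: K is real, so (I - K)^* = I - K^T = I - v u^T, and (I - v u^T) v = v - v (u·v) = 0; hence ker((I - K)^*) = span{v} = span{(-7, 2, 0, -2)}. Therefore (I - K) x = y is solvable iff <y, v> = 0, i.e. iff -7y_1 + 2y_2 - 2y_4 = 0. When this holds, K y = u (v·y) = 0, so (I - K) y = y and x = y is a particular solution; the full solution set is the line x = y + c·u = y + c·(1, 1, 0, -3), c ∈ C.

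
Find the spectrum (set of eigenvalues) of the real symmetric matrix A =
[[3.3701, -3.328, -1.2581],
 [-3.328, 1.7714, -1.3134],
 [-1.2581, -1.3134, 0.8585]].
sigma(A) ≈ {-2, 2, 6}

A is real symmetric, so its spectrum consists of real eigenvalues. Expanding the characteristic polynomial of the displayed matrix gives
  det(λ I - A) = p(λ) = λ^3 + (-6)λ^2 + (-4)λ + (23.9989).
Solving p(λ) = 0 yields eigenvalues ≈ -2, 2, 6. (A is shown rounded to 4 decimals, so these recover the underlying integer eigenvalues to within that precision.)
Verification: the trace of A = 6 equals the sum of eigenvalues 6, and det(A) ≈ -23.9989 matches the eigenvalue product -24.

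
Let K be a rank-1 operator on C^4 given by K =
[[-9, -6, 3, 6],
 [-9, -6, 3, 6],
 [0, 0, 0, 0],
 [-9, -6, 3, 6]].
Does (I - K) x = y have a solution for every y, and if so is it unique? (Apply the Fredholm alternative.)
(I - K) is invertible (det(I - K) = 10 ≠ 0), so for every y in C^4 the equation (I - K) x = y has a unique solution.

K has rank 1, so it is an outer product K = u v^T: every row of K is a multiple of one row vector. Reading off the entries, u = (-3, -3, 0, -3) and v = (3, 2, -1, -2) (row i of K equals u_i·v^T). A rank-one matrix u v^T satisfies K u = u (v·u) and kills the (3)-dimensional subspace v^⊥, so its characteristic polynomial is lambda^3 (lambda - v·u) with v·u = tr K = -9. Hence the eigenvalues of I - K are 1 (multiplicity 3) and 1 - (-9) = 10, so det(I - K) = 10. (Direct check: I - K =
[[10, 6, -3, -6],
 [9, 7, -3, -6],
 [0, 0, 1, 0],
 [9, 6, -3, -5]]
has determinant 10.) The finite-dimensional Fredholm alternative says: either (I - K) is invertible, or ker(I - K) ≠ {0} and then range(I - K) = ker((I - K)^*)^⊥, with dim ker(I - K) = dim ker((I - K)^*). Since det(I - K) ≠ 0, 1 is not an eigenvalue of K and ker(I - K) = {0}, so we are in the first case: for every y there is a unique x = (I - K)^(-1) y. Explicitly, by the Sherman–Morrison formula, (I - u v^T)^(-1) = I + u v^T/(1 - v·u), i.e. (I - K)^(-1) = I + K/(10).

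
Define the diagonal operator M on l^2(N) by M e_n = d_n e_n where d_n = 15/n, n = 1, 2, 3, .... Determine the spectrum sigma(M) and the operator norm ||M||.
sigma(M) = {15/n : n ≥ 1} ∪ {0}; ||M|| = 15

A bounded diagonal operator on l^2 with diagonal entries d_n has spectrum equal to the closure of {d_n : n ≥ 1}: every d_n is an eigenvalue (with eigenvector e_n), so {d_n} ⊂ sigma(M); the spectrum is closed, so its closure is too; and for lambda not in the closure, (M - lambda I) has bounded inverse (the diagonal entries 1/(d_n - lambda) are bounded). For our sequence d_n = 15/n, n = 1, 2, 3, ...:
  - {d_n} = {15/n : n ≥ 1}; the only limit point is 0
  - closure = {15/n : n ≥ 1} ∪ {0}
For the norm: a diagonal operator has ||M|| = sup_n |d_n|. Here d_n = 15/n is positive and decreasing, so sup_n |d_n| = d_1 = 15. So ||M|| = 15.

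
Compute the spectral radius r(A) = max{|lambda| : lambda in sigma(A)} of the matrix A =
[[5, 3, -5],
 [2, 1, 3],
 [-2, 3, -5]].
r(A) ≈ 7.4614

The eigenvalues of A are the roots of its characteristic polynomial. With M = A (coefficients from the trace, the sum of principal 2x2 minors, and det A):
  p(λ) = det(λ I - M) = λ^3 - λ^2 - 50λ + 98.
No integer candidate from the rational root theorem (±divisors of 98) is a root, so the roots are irrational. The cubic discriminant is Δ = 331784 > 0, so there are three distinct real roots. p(-8) = -78 and p(-7) = 56 have opposite signs, so a root lies in (-8, -7); Newton's method refines it to λ ≈ -7.4614. p(2) = 2 and p(3) = -34 have opposite signs, so a root lies in (2, 3); Newton's method refines it to λ ≈ 2.0479. p(6) = -22 and p(7) = 42 have opposite signs, so a root lies in (6, 7); Newton's method refines it to λ ≈ 6.4135. Check (Vieta): the three roots sum to 1, matching tr M = 1.
Thus the eigenvalues (to 4 decimals) are -7.4614 (modulus 7.4614); 2.0479 (modulus 2.0479); 6.4135 (modulus 6.4135). The spectral radius is the largest modulus: r(A) ≈ 7.4614. (Cross-check: r(A) ≤ ||A||_2 ≈ 8.7475; equality holds whenever A is normal, though it can also hold for some non-normal A.)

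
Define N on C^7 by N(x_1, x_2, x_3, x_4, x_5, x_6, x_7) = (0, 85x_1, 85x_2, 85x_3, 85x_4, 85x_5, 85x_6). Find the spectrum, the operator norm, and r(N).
sigma(N) = {0}; ||N|| = 85; r(N) = 0. (N is nilpotent with N^7 = 0.)

On C^7, N is a strictly lower-triangular matrix with 85 on the subdiagonal and zeros elsewhere, so its characteristic polynomial is lambda^7 and every eigenvalue is 0: sigma(N) = {0}. For the operator norm, N e_i = 85e_{i+1} for i = 1, ..., 6 and N e_7 = 0, so the singular values of N are 85 (with multiplicity 6) and 0; hence ||N|| = 85. The spectral radius r(N) = max|lambda| = 0. Note ||N|| > r(N) — characteristic of non-normal nilpotent operators. Indeed N^7 = 0.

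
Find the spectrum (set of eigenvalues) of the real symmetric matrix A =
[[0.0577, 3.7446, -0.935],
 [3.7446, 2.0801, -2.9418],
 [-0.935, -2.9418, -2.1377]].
sigma(A) ≈ {-4, -2, 6}

A is real symmetric, so its spectrum consists of real eigenvalues. Expanding the characteristic polynomial of the displayed matrix gives
  det(λ I - A) = p(λ) = λ^3 + (0)λ^2 + (-28)λ + (-48).
Solving p(λ) = 0 yields eigenvalues ≈ -4, -2, 6. (A is shown rounded to 4 decimals, so these recover the underlying integer eigenvalues to within that precision.)
Verification: the trace of A = 0 equals the sum of eigenvalues 0, and det(A) ≈ 48.0002 matches the eigenvalue product 48.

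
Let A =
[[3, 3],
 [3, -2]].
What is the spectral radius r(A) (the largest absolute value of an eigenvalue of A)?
r(A) = (1 + sqrt(61))/2 ≈ 4.4051

The eigenvalues of A are the roots of its characteristic polynomial. With M = A (coefficients from the trace and determinant):
  p(λ) = det(λ I - M) = λ^2 - λ - 15.
For λ^2 - λ - 15 the discriminant is 61. It is nonnegative but not a perfect square, so the roots are real and irrational: λ = (1 ± sqrt(61))/2 ≈ 4.4051, -3.4051.
Thus the eigenvalues (to 4 decimals) are 4.4051 (modulus 4.4051); -3.4051 (modulus 3.4051). The spectral radius is the largest modulus: r(A) = (1 + sqrt(61))/2 ≈ 4.4051. (Cross-check: r(A) ≤ ||A||_2 ≈ 4.4051; equality holds whenever A is normal, though it can also hold for some non-normal A.)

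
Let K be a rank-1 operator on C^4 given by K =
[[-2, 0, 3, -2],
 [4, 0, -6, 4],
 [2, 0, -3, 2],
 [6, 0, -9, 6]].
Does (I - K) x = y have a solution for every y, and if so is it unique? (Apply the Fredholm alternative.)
(I - K) is singular (det(I - K) = 0, i.e. 1 ∈ sigma(K)). (I - K) x = y is solvable iff y ⊥ ker((I - K)^*) = span{(-2, 0, 3, -2)}, i.e. iff -2y_1 + 3y_3 - 2y_4 = 0. When solvable, the solutions are x = y + c·(1, -2, -1, -3), c arbitrary (ker(I - K) = span{(1, -2, -1, -3)}, dimension 1).

K has rank 1, so it is an outer product K = u v^T: every row of K is a multiple of one row vector. Reading off the entries, u = (1, -2, -1, -3) and v = (-2, 0, 3, -2) (row i of K equals u_i·v^T). A rank-one matrix u v^T satisfies K u = u (v·u) and kills the (3)-dimensional subspace v^⊥, so its characteristic polynomial is lambda^3 (lambda - v·u) with v·u = tr K = 1. Hence the eigenvalues of I - K are 1 (multiplicity 3) and 1 - (1) = 0, so det(I - K) = 0. (Direct check: I - K =
[[3, 0, -3, 2],
 [-4, 1, 6, -4],
 [-2, 0, 4, -2],
 [-6, 0, 9, -5]]
has determinant 0.) So 1 is an eigenvalue of K and (I - K) is not invertible. The finite-dimensional Fredholm alternative says: either (I - K) is invertible, or ker(I - K) ≠ {0} and then range(I - K) = ker((I - K)^*)^⊥, with dim ker(I - K) = dim ker((I - K)^*). We are in the second case, so we need both kernels. Kernel of I - K: (I - K) u = u - u (v·u) = u - u = 0, so ker(I - K) = span{u} = span{(1, -2, -1, -3)} (it is exactly 1-dimensional because rank(I - K) = 3). Kernel of the adjoint: K is real, so (I - K)^* = I - K^T = I - v u^T, and (I - v u^T) v = v - v (u·v) = 0; hence ker((I - K)^*) = span{v} = span{(-2, 0, 3, -2)}. Therefore (I - K) x = y is solvable iff <y, v> = 0, i.e. iff -2y_1 + 3y_3 - 2y_4 = 0. When this holds, K y = u (v·y) = 0, so (I - K) y = y and x = y is a particular solution; the full solution set is the line x = y + c·u = y + c·(1, -2, -1, -3), c ∈ C.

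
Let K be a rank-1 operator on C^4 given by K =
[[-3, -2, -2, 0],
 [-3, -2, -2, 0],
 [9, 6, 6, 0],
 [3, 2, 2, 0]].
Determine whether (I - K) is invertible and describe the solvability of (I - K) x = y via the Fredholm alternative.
(I - K) is singular (det(I - K) = 0, i.e. 1 ∈ sigma(K)). (I - K) x = y is solvable iff y ⊥ ker((I - K)^*) = span{(-3, -2, -2, 0)}, i.e. iff -3y_1 - 2y_2 - 2y_3 = 0. When solvable, the solutions are x = y + c·(1, 1, -3, -1), c arbitrary (ker(I - K) = span{(1, 1, -3, -1)}, dimension 1).

K has rank 1, so it is an outer product K = u v^T: every row of K is a multiple of one row vector. Reading off the entries, u = (1, 1, -3, -1) and v = (-3, -2, -2, 0) (row i of K equals u_i·v^T). A rank-one matrix u v^T satisfies K u = u (v·u) and kills the (3)-dimensional subspace v^⊥, so its characteristic polynomial is lambda^3 (lambda - v·u) with v·u = tr K = 1. Hence the eigenvalues of I - K are 1 (multiplicity 3) and 1 - (1) = 0, so det(I - K) = 0. (Direct check: I - K =
[[4, 2, 2, 0],
 [3, 3, 2, 0],
 [-9, -6, -5, 0],
 [-3, -2, -2, 1]]
has determinant 0.) So 1 is an eigenvalue of K and (I - K) is not invertible. The finite-dimensional Fredholm alternative says: either (I - K) is invertible, or ker(I - K) ≠ {0} and then range(I - K) = ker((I - K)^*)^⊥, with dim ker(I - K) = dim ker((I - K)^*). We are in the second case, so we need both kernels. Kernel of I - K: (I - K) u = u - u (v·u) = u - u = 0, so ker(I - K) = span{u} = span{(1, 1, -3, -1)} (it is exactly 1-dimensional because rank(I - K) = 3). Kernel of the adjoint: K is real, so (I - K)^* = I - K^T = I - v u^T, and (I - v u^T) v = v - v (u·v) = 0; hence ker((I - K)^*) = span{v} = span{(-3, -2, -2, 0)}. Therefore (I - K) x = y is solvable iff <y, v> = 0, i.e. iff -3y_1 - 2y_2 - 2y_3 = 0. When this holds, K y = u (v·y) = 0, so (I - K) y = y and x = y is a particular solution; the full solution set is the line x = y + c·u = y + c·(1, 1, -3, -1), c ∈ C.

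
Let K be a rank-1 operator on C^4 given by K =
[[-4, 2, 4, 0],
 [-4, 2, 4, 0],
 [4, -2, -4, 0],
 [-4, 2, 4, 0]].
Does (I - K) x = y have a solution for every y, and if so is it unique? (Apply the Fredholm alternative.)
(I - K) is invertible (det(I - K) = 7 ≠ 0), so for every y in C^4 the equation (I - K) x = y has a unique solution.

K has rank 1, so it is an outer product K = u v^T: every row of K is a multiple of one row vector. Reading off the entries, u = (2, 2, -2, 2) and v = (-2, 1, 2, 0) (row i of K equals u_i·v^T). A rank-one matrix u v^T satisfies K u = u (v·u) and kills the (3)-dimensional subspace v^⊥, so its characteristic polynomial is lambda^3 (lambda - v·u) with v·u = tr K = -6. Hence the eigenvalues of I - K are 1 (multiplicity 3) and 1 - (-6) = 7, so det(I - K) = 7. (Direct check: I - K =
[[5, -2, -4, 0],
 [4, -1, -4, 0],
 [-4, 2, 5, 0],
 [4, -2, -4, 1]]
has determinant 7.) The finite-dimensional Fredholm alternative says: either (I - K) is invertible, or ker(I - K) ≠ {0} and then range(I - K) = ker((I - K)^*)^⊥, with dim ker(I - K) = dim ker((I - K)^*). Since det(I - K) ≠ 0, 1 is not an eigenvalue of K and ker(I - K) = {0}, so we are in the first case: for every y there is a unique x = (I - K)^(-1) y. Explicitly, by the Sherman–Morrison formula, (I - u v^T)^(-1) = I + u v^T/(1 - v·u), i.e. (I - K)^(-1) = I + K/(7).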